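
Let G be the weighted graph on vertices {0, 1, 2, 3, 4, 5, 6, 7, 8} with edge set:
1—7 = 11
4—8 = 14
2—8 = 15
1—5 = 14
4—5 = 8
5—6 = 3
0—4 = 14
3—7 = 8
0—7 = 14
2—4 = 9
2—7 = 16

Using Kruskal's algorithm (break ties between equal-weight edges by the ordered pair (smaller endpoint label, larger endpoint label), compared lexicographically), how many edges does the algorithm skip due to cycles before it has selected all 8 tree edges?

1

Kruskal: consider edges lightest-first.
5—6 (3): add — endpoints in different components.
3—7 (8): add — endpoints in different components.
4—5 (8): add — endpoints in different components.
2—4 (9): add — endpoints in different components.
1—7 (11): add — endpoints in different components.
0—4 (14): add — endpoints in different components.
0—7 (14): add — endpoints in different components.
1—5 (14): skip — 1 and 5 already connected.
4—8 (14): add — endpoints in different components.
Edges rejected before the tree was complete: 1.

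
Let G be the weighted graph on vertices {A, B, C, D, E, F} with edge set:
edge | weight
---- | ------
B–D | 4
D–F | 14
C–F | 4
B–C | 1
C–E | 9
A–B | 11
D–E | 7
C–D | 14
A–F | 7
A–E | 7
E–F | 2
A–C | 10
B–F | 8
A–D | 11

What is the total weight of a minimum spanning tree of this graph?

Kruskal: consider edges lightest-first.
B–C (1): add — endpoints in different components.
E–F (2): add — endpoints in different components.
B–D (4): add — endpoints in different components.
C–F (4): add — endpoints in different components.
A–E (7): add — endpoints in different components.
MST edges: B–C, E–F, B–D, C–F, A–E; total weight 1+2+4+4+7 = 18.

18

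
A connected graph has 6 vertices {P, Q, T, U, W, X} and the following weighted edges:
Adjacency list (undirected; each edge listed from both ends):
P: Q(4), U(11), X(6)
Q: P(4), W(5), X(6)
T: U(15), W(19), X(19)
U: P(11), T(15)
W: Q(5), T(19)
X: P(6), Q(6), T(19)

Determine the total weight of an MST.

Prim's algorithm from Q:
Step 1: frontier [P-Q 4, Q-W 5, Q-X 6] → take P-Q (4); add P.
Step 2: frontier [P-X 6, P-U 11, Q-W 5, Q-X 6] → take Q-W (5); add W.
Step 3: frontier [P-X 6, P-U 11, Q-X 6, T-W 19] → take P-X (6); add X.
Step 4: frontier [P-U 11, T-W 19, T-X 19] → take P-U (11); add U.
Step 5: frontier [T-U 15, T-W 19, T-X 19] → take T-U (15); add T.
MST edges: P-Q, Q-W, P-X, P-U, T-U; total weight 4+5+6+11+15 = 41.

41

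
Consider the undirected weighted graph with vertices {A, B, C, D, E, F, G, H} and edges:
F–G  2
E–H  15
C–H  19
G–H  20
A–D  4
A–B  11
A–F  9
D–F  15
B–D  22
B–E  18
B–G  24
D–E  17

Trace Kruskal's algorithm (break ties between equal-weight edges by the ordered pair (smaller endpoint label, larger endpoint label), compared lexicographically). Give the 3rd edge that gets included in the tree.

A-F

Kruskal: consider edges lightest-first.
F–G (2): add — endpoints in different components.
A–D (4): add — endpoints in different components.
A–F (9): add — endpoints in different components.
A–B (11): add — endpoints in different components.
D–F (15): skip — D and F already connected.
E–H (15): add — endpoints in different components.
D–E (17): add — endpoints in different components.
B–E (18): skip — B and E already connected.
C–H (19): add — endpoints in different components.
The 3rd edge added is A–F.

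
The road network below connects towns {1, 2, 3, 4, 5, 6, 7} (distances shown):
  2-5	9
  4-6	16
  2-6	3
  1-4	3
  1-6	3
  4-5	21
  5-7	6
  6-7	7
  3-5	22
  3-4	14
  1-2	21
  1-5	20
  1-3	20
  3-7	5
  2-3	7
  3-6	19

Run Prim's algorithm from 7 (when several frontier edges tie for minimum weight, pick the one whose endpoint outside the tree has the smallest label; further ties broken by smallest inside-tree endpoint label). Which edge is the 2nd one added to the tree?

5-7

Prim's algorithm from 7:
Step 1: cheapest edge leaving the tree is 3-7 (5); add 3.
Step 2: cheapest edge leaving the tree is 5-7 (6); add 5.
Step 3: cheapest edge leaving the tree is 2-3 (7); add 2.
Step 4: cheapest edge leaving the tree is 2-6 (3); add 6.
Step 5: cheapest edge leaving the tree is 1-6 (3); add 1.
Step 6: cheapest edge leaving the tree is 1-4 (3); add 4.
The 2nd edge added is 5-7.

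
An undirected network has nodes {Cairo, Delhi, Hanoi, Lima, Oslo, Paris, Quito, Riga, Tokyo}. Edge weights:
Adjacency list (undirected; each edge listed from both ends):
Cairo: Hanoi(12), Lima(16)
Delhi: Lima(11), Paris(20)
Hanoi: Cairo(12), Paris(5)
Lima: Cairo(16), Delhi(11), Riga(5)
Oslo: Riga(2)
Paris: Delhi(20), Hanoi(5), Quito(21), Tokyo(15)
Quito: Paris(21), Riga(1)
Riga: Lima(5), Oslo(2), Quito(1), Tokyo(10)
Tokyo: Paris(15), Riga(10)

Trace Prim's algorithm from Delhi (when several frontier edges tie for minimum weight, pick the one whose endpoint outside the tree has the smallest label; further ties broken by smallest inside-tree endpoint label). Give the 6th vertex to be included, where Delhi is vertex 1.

Prim, starting at Delhi.
Step 1: frontier [Delhi—Lima 11, Delhi—Paris 20] → take Delhi—Lima (11); add Lima.
Step 2: frontier [Delhi—Paris 20, Lima—Riga 5, Cairo—Lima 16] → take Lima—Riga (5); add Riga.
Step 3: frontier [Delhi—Paris 20, Cairo—Lima 16, Quito—Riga 1, Oslo—Riga 2, Riga—Tokyo 10] → take Quito—Riga (1); add Quito.
Step 4: frontier [Delhi—Paris 20, Cairo—Lima 16, Paris—Quito 21, Oslo—Riga 2, Riga—Tokyo 10] → take Oslo—Riga (2); add Oslo.
Step 5: frontier [Delhi—Paris 20, Cairo—Lima 16, Paris—Quito 21, Riga—Tokyo 10] → take Riga—Tokyo (10); add Tokyo.
Step 6: frontier [Delhi—Paris 20, Cairo—Lima 16, Paris—Quito 21, Paris—Tokyo 15] → take Paris—Tokyo (15); add Paris.
Step 7: frontier [Cairo—Lima 16, Hanoi—Paris 5] → take Hanoi—Paris (5); add Hanoi.
Step 8: frontier [Cairo—Hanoi 12, Cairo—Lima 16] → take Cairo—Hanoi (12); add Cairo.
Vertex order: Delhi, Lima, Riga, Quito, Oslo, Tokyo, Paris, Hanoi, Cairo. The 6th vertex is Tokyo.

Tokyo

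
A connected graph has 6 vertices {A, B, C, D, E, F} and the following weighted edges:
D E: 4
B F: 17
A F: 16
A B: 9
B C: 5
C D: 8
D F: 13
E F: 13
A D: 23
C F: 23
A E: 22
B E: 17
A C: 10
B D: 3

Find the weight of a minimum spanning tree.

Kruskal's algorithm — process edges by increasing weight (ties by edge label):
B D (3): add. Components now {A} {B,D} {C} {E} {F}
D E (4): add. Components now {A} {B,D,E} {C} {F}
B C (5): add. Components now {A} {B,C,D,E} {F}
C D (8): skip — C and D already connected.
A B (9): add. Components now {A,B,C,D,E} {F}
A C (10): skip — A and C already connected.
D F (13): add. Components now {A,B,C,D,E,F}
MST edges: B D, D E, B C, A B, D F; total weight 3+4+5+9+13 = 34.

34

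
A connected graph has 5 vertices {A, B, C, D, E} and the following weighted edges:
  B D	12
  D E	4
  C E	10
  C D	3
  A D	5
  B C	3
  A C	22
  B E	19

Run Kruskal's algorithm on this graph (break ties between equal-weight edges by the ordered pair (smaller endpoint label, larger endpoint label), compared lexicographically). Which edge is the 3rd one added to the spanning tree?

D-E

Kruskal's algorithm — process edges by increasing weight (ties by edge label):
B C (3): add. Components now {A} {B,C} {D} {E}
C D (3): add. Components now {A} {B,C,D} {E}
D E (4): add. Components now {A} {B,C,D,E}
A D (5): add. Components now {A,B,C,D,E}
The 3rd edge added is D E.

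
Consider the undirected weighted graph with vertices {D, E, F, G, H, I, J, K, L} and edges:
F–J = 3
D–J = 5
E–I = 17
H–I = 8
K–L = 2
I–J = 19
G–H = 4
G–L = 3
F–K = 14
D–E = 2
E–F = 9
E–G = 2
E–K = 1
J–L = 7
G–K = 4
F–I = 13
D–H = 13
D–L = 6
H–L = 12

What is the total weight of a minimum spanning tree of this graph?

Kruskal: consider edges lightest-first.
E–K (1): add — endpoints in different components.
D–E (2): add — endpoints in different components.
E–G (2): add — endpoints in different components.
K–L (2): add — endpoints in different components.
F–J (3): add — endpoints in different components.
G–L (3): skip — G and L already connected.
G–H (4): add — endpoints in different components.
G–K (4): skip — G and K already connected.
D–J (5): add — endpoints in different components.
D–L (6): skip — D and L already connected.
J–L (7): skip — J and L already connected.
H–I (8): add — endpoints in different components.
MST edges: E–K, D–E, E–G, K–L, F–J, G–H, D–J, H–I; total weight 1+2+2+2+3+4+5+8 = 27.

27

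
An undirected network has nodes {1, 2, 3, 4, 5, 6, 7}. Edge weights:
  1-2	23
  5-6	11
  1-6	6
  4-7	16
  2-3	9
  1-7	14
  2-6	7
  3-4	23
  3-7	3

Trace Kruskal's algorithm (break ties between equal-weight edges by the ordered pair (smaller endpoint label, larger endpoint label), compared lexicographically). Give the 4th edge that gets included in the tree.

Kruskal's algorithm — process edges by increasing weight (ties by edge label):
3-7 (3): add — endpoints in different components.
1-6 (6): add — endpoints in different components.
2-6 (7): add — endpoints in different components.
2-3 (9): add — endpoints in different components.
5-6 (11): add — endpoints in different components.
1-7 (14): skip — 1 and 7 already connected.
4-7 (16): add — endpoints in different components.
The 4th edge added is 2-3.

2-3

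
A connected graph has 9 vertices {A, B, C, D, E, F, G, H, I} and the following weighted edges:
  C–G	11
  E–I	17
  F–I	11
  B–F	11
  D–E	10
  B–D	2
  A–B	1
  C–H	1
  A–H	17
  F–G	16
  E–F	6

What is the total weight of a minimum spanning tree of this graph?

58

Grow the tree from I using Prim:
Step 1: cheapest edge leaving the tree is F–I (11); add F.
Step 2: cheapest edge leaving the tree is E–F (6); add E.
Step 3: cheapest edge leaving the tree is D–E (10); add D.
Step 4: cheapest edge leaving the tree is B–D (2); add B.
Step 5: cheapest edge leaving the tree is A–B (1); add A.
Step 6: cheapest edge leaving the tree is F–G (16); add G.
Step 7: cheapest edge leaving the tree is C–G (11); add C.
Step 8: cheapest edge leaving the tree is C–H (1); add H.
MST edges: F–I, E–F, D–E, B–D, A–B, F–G, C–G, C–H; total weight 11+6+10+2+1+16+11+1 = 58.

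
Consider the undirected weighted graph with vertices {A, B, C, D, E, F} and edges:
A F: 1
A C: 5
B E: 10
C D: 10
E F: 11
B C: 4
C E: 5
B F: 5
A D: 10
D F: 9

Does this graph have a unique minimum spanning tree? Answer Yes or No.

No

Kruskal's algorithm — process edges by increasing weight (ties by edge label):
A F (1): add. Components now {A,F} {B} {C} {D} {E}
B C (4): add. Components now {A,F} {B,C} {D} {E}
A C (5): add. Components now {A,B,C,F} {D} {E}
B F (5): skip — B and F already connected.
C E (5): add. Components now {A,B,C,E,F} {D}
D F (9): add. Components now {A,B,C,D,E,F}
Non-tree edge B F has weight 5, equal to the heaviest edge on its tree cycle — swapping gives another MST of the same weight. Not unique.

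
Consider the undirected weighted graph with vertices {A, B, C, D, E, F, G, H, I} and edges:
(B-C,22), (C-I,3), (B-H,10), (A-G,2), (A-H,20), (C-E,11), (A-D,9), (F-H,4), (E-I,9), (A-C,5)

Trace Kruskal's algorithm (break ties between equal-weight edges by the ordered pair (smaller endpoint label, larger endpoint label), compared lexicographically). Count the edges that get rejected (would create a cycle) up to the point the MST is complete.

1

Kruskal: consider edges lightest-first.
A-G (2): add — endpoints in different components.
C-I (3): add — endpoints in different components.
F-H (4): add — endpoints in different components.
A-C (5): add — endpoints in different components.
A-D (9): add — endpoints in different components.
E-I (9): add — endpoints in different components.
B-H (10): add — endpoints in different components.
C-E (11): skip — C and E already connected.
A-H (20): add — endpoints in different components.
Edges rejected before the tree was complete: 1.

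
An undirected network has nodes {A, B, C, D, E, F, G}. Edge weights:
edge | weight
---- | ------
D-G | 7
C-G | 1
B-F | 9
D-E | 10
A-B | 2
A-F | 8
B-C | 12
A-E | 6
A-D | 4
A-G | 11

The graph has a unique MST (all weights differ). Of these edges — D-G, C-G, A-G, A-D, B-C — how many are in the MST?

3

Sort edges by weight, then run Kruskal:
C-G (1): add. Components now {A} {B} {C,G} {D} {E} {F}
A-B (2): add. Components now {A,B} {C,G} {D} {E} {F}
A-D (4): add. Components now {A,B,D} {C,G} {E} {F}
A-E (6): add. Components now {A,B,D,E} {C,G} {F}
D-G (7): add. Components now {A,B,C,D,E,G} {F}
A-F (8): add. Components now {A,B,C,D,E,F,G}
MST edge set: {C-G, A-B, A-D, A-E, D-G, A-F}.
Of the listed edges, {D-G, C-G, A-D} are in the MST → 3.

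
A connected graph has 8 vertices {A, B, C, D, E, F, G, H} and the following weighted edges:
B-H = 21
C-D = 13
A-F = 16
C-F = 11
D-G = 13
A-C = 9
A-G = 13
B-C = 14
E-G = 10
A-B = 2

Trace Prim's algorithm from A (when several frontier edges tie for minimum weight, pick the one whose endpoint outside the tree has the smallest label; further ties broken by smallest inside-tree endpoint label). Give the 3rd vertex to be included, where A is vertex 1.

Prim, starting at A.
Step 1: frontier [A-B 2, A-C 9, A-G 13, A-F 16] → take A-B (2); add B.
Step 2: frontier [A-C 9, A-G 13, A-F 16, B-C 14, B-H 21] → take A-C (9); add C.
Step 3: frontier [A-G 13, A-F 16, B-H 21, C-F 11, C-D 13] → take C-F (11); add F.
Step 4: frontier [A-G 13, B-H 21, C-D 13] → take C-D (13); add D.
Step 5: frontier [A-G 13, B-H 21, D-G 13] → take A-G (13); add G.
Step 6: frontier [B-H 21, E-G 10] → take E-G (10); add E.
Step 7: frontier [B-H 21] → take B-H (21); add H.
Vertex order: A, B, C, F, D, G, E, H. The 3rd vertex is C.

C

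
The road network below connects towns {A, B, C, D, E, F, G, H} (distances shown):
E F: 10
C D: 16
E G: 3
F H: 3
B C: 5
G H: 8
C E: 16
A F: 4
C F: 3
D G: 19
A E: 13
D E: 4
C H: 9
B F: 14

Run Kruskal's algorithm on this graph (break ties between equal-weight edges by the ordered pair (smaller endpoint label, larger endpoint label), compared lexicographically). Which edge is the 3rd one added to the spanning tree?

Kruskal's algorithm — process edges by increasing weight (ties by edge label):
C F (3): add — endpoints in different components.
E G (3): add — endpoints in different components.
F H (3): add — endpoints in different components.
A F (4): add — endpoints in different components.
D E (4): add — endpoints in different components.
B C (5): add — endpoints in different components.
G H (8): add — endpoints in different components.
The 3rd edge added is F H.

F-H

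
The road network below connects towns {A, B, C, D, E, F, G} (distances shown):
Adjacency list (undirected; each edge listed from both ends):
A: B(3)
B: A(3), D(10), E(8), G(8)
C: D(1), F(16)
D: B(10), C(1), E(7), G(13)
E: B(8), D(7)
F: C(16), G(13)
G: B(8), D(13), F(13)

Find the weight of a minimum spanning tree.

Prim, starting at E.
Step 1: frontier [D E 7, B E 8] → take D E (7); add D.
Step 2: frontier [C D 1, B D 10, D G 13, B E 8] → take C D (1); add C.
Step 3: frontier [C F 16, B D 10, D G 13, B E 8] → take B E (8); add B.
Step 4: frontier [A B 3, B G 8, C F 16, D G 13] → take A B (3); add A.
Step 5: frontier [B G 8, C F 16, D G 13] → take B G (8); add G.
Step 6: frontier [C F 16, F G 13] → take F G (13); add F.
MST edges: D E, C D, B E, A B, B G, F G; total weight 7+1+8+3+8+13 = 40.

40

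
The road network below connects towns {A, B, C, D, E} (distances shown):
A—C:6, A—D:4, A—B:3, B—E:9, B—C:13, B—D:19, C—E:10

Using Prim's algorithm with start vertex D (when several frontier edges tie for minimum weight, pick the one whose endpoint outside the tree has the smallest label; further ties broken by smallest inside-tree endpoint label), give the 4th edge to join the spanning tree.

Prim, starting at D.
Step 1: frontier [A—D 4, B—D 19] → take A—D (4); add A.
Step 2: frontier [A—B 3, A—C 6, B—D 19] → take A—B (3); add B.
Step 3: frontier [A—C 6, B—E 9, B—C 13] → take A—C (6); add C.
Step 4: frontier [B—E 9, C—E 10] → take B—E (9); add E.
The 4th edge added is B—E.

B-E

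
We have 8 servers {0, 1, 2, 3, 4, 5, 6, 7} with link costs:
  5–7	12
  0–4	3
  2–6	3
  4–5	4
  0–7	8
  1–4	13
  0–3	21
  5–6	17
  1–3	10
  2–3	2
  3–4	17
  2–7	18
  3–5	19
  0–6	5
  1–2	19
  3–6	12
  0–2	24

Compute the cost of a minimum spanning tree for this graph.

35

Prim's algorithm from 6:
Step 1: cheapest edge leaving the tree is 2–6 (3); add 2.
Step 2: cheapest edge leaving the tree is 2–3 (2); add 3.
Step 3: cheapest edge leaving the tree is 0–6 (5); add 0.
Step 4: cheapest edge leaving the tree is 0–4 (3); add 4.
Step 5: cheapest edge leaving the tree is 4–5 (4); add 5.
Step 6: cheapest edge leaving the tree is 0–7 (8); add 7.
Step 7: cheapest edge leaving the tree is 1–3 (10); add 1.
MST edges: 2–6, 2–3, 0–6, 0–4, 4–5, 0–7, 1–3; total weight 3+2+5+3+4+8+10 = 35.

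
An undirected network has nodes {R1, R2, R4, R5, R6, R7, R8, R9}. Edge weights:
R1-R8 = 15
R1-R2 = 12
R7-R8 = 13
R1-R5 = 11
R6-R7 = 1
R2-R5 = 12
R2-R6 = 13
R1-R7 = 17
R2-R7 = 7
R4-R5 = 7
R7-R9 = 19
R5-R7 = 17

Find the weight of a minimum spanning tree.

Kruskal's algorithm — process edges by increasing weight (ties by edge label):
R6-R7 (1): add — endpoints in different components.
R2-R7 (7): add — endpoints in different components.
R4-R5 (7): add — endpoints in different components.
R1-R5 (11): add — endpoints in different components.
R1-R2 (12): add — endpoints in different components.
R2-R5 (12): skip — R5 and R2 already connected.
R2-R6 (13): skip — R6 and R2 already connected.
R7-R8 (13): add — endpoints in different components.
R1-R8 (15): skip — R8 and R1 already connected.
R1-R7 (17): skip — R7 and R1 already connected.
R5-R7 (17): skip — R7 and R5 already connected.
R7-R9 (19): add — endpoints in different components.
MST edges: R6-R7, R2-R7, R4-R5, R1-R5, R1-R2, R7-R8, R7-R9; total weight 1+7+7+11+12+13+19 = 70.

70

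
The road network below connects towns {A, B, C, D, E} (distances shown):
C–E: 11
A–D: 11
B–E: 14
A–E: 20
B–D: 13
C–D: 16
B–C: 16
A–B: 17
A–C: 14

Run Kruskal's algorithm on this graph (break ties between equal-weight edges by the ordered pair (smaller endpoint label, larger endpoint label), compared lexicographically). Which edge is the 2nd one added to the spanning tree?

C-E

Kruskal: consider edges lightest-first.
A–D (11): add. Components now {A,D} {B} {C} {E}
C–E (11): add. Components now {A,D} {B} {C,E}
B–D (13): add. Components now {A,B,D} {C,E}
A–C (14): add. Components now {A,B,C,D,E}
The 2nd edge added is C–E.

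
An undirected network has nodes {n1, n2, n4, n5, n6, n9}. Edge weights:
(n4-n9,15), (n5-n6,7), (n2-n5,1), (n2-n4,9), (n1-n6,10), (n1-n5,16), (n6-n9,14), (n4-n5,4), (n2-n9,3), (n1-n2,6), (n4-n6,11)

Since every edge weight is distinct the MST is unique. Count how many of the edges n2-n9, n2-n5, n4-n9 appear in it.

Sort edges by weight, then run Kruskal:
n2-n5 (1): add. Components now {n1} {n6} {n2,n5} {n4} {n9}
n2-n9 (3): add. Components now {n1} {n6} {n2,n5,n9} {n4}
n4-n5 (4): add. Components now {n1} {n6} {n2,n4,n5,n9}
n1-n2 (6): add. Components now {n1,n2,n4,n5,n9} {n6}
n5-n6 (7): add. Components now {n1,n2,n4,n5,n6,n9}
MST edge set: {n2-n5, n2-n9, n4-n5, n1-n2, n5-n6}.
Of the listed edges, {n2-n9, n2-n5} are in the MST → 2.

2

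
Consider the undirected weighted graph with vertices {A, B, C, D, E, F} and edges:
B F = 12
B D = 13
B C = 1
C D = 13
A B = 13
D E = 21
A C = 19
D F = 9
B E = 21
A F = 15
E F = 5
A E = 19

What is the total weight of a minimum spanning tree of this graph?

Kruskal's algorithm — process edges by increasing weight (ties by edge label):
B C (1): add. Components now {A} {B,C} {D} {E} {F}
E F (5): add. Components now {A} {B,C} {D} {E,F}
D F (9): add. Components now {A} {B,C} {D,E,F}
B F (12): add. Components now {A} {B,C,D,E,F}
A B (13): add. Components now {A,B,C,D,E,F}
MST edges: B C, E F, D F, B F, A B; total weight 1+5+9+12+13 = 40.

40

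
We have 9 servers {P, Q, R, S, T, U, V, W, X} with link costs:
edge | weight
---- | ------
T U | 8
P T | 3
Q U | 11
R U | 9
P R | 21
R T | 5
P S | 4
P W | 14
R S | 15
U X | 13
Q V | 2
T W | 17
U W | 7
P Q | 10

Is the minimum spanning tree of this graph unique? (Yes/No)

Kruskal: consider edges lightest-first.
Q V (2): add — endpoints in different components.
P T (3): add — endpoints in different components.
P S (4): add — endpoints in different components.
R T (5): add — endpoints in different components.
U W (7): add — endpoints in different components.
T U (8): add — endpoints in different components.
R U (9): skip — R and U already connected.
P Q (10): add — endpoints in different components.
Q U (11): skip — U and Q already connected.
U X (13): add — endpoints in different components.
Every non-tree edge has weight strictly greater than the heaviest edge on the tree path between its endpoints, so the MST is unique.

Yes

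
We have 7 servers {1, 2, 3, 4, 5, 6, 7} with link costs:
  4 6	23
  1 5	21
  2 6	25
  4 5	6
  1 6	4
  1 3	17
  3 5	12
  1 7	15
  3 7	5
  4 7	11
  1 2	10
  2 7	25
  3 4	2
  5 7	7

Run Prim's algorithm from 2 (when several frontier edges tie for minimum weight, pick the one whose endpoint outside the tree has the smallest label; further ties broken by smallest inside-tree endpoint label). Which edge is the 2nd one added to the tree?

1-6

Grow the tree from 2 using Prim:
Step 1: frontier [1 2 10, 2 6 25, 2 7 25] → take 1 2 (10); add 1.
Step 2: frontier [1 6 4, 1 7 15, 1 3 17, 1 5 21, 2 6 25, 2 7 25] → take 1 6 (4); add 6.
Step 3: frontier [1 7 15, 1 3 17, 1 5 21, 2 7 25, 4 6 23] → take 1 7 (15); add 7.
Step 4: frontier [1 3 17, 1 5 21, 4 6 23, 3 7 5, 5 7 7, 4 7 11] → take 3 7 (5); add 3.
Step 5: frontier [1 5 21, 3 4 2, 3 5 12, 4 6 23, 5 7 7, 4 7 11] → take 3 4 (2); add 4.
Step 6: frontier [1 5 21, 3 5 12, 4 5 6, 5 7 7] → take 4 5 (6); add 5.
The 2nd edge added is 1 6.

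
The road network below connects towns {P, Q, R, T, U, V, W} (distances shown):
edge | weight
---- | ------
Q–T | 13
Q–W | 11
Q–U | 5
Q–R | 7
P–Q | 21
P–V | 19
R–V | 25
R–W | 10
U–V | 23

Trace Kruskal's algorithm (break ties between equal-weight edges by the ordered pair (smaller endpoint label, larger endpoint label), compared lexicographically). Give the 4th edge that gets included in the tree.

Q-T

Sort edges by weight, then run Kruskal:
Q–U (5): add. Components now {T} {V} {W} {Q,U} {P} {R}
Q–R (7): add. Components now {T} {V} {W} {Q,R,U} {P}
R–W (10): add. Components now {T} {V} {Q,R,U,W} {P}
Q–W (11): skip — W and Q already connected.
Q–T (13): add. Components now {Q,R,T,U,W} {V} {P}
P–V (19): add. Components now {Q,R,T,U,W} {P,V}
P–Q (21): add. Components now {P,Q,R,T,U,V,W}
The 4th edge added is Q–T.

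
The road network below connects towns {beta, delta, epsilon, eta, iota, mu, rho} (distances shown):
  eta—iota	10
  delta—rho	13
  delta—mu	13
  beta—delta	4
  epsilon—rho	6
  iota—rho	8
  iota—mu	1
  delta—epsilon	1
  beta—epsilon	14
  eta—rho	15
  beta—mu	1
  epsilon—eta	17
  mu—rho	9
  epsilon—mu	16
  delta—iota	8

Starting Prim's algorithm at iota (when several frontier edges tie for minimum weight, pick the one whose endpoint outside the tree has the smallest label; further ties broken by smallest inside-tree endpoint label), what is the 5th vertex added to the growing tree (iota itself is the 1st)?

Grow the tree from iota using Prim:
Step 1: cheapest edge leaving the tree is iota—mu (1); add mu.
Step 2: cheapest edge leaving the tree is beta—mu (1); add beta.
Step 3: cheapest edge leaving the tree is beta—delta (4); add delta.
Step 4: cheapest edge leaving the tree is delta—epsilon (1); add epsilon.
Step 5: cheapest edge leaving the tree is epsilon—rho (6); add rho.
Step 6: cheapest edge leaving the tree is eta—iota (10); add eta.
Vertex order: iota, mu, beta, delta, epsilon, rho, eta. The 5th vertex is epsilon.

epsilon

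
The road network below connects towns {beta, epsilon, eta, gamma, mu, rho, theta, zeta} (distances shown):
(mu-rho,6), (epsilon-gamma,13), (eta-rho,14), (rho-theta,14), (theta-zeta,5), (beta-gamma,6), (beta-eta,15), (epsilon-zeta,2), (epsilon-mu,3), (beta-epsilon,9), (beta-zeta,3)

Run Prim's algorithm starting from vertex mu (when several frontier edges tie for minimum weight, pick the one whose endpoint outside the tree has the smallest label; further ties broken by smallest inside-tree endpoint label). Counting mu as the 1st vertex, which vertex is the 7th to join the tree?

Prim, starting at mu.
Step 1: cheapest edge leaving the tree is epsilon-mu (3); add epsilon.
Step 2: cheapest edge leaving the tree is epsilon-zeta (2); add zeta.
Step 3: cheapest edge leaving the tree is beta-zeta (3); add beta.
Step 4: cheapest edge leaving the tree is theta-zeta (5); add theta.
Step 5: cheapest edge leaving the tree is beta-gamma (6); add gamma.
Step 6: cheapest edge leaving the tree is mu-rho (6); add rho.
Step 7: cheapest edge leaving the tree is eta-rho (14); add eta.
Vertex order: mu, epsilon, zeta, beta, theta, gamma, rho, eta. The 7th vertex is rho.

rho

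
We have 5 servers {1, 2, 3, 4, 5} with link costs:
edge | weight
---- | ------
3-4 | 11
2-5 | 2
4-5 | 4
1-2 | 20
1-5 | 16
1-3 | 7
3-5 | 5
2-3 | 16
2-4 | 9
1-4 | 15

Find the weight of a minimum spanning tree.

18

Grow the tree from 2 using Prim:
Step 1: frontier [2-5 2, 2-4 9, 2-3 16, 1-2 20] → take 2-5 (2); add 5.
Step 2: frontier [2-4 9, 2-3 16, 1-2 20, 4-5 4, 3-5 5, 1-5 16] → take 4-5 (4); add 4.
Step 3: frontier [2-3 16, 1-2 20, 3-4 11, 1-4 15, 3-5 5, 1-5 16] → take 3-5 (5); add 3.
Step 4: frontier [1-2 20, 1-3 7, 1-4 15, 1-5 16] → take 1-3 (7); add 1.
MST edges: 2-5, 4-5, 3-5, 1-3; total weight 2+4+5+7 = 18.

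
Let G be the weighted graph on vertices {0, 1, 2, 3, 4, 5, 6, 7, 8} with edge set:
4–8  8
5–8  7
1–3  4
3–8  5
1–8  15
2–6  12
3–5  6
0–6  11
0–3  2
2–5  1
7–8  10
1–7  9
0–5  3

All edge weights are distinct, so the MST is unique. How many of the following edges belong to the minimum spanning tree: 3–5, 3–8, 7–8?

Kruskal: consider edges lightest-first.
2–5 (1): add — endpoints in different components.
0–3 (2): add — endpoints in different components.
0–5 (3): add — endpoints in different components.
1–3 (4): add — endpoints in different components.
3–8 (5): add — endpoints in different components.
3–5 (6): skip — 3 and 5 already connected.
5–8 (7): skip — 5 and 8 already connected.
4–8 (8): add — endpoints in different components.
1–7 (9): add — endpoints in different components.
7–8 (10): skip — 7 and 8 already connected.
0–6 (11): add — endpoints in different components.
MST edge set: {2–5, 0–3, 0–5, 1–3, 3–8, 4–8, 1–7, 0–6}.
Of the listed edges, {3–8} are in the MST → 1.

1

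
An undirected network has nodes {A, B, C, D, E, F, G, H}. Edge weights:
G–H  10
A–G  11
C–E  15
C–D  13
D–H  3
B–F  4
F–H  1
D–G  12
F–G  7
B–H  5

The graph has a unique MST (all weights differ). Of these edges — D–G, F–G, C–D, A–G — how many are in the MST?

Kruskal: consider edges lightest-first.
F–H (1): add — endpoints in different components.
D–H (3): add — endpoints in different components.
B–F (4): add — endpoints in different components.
B–H (5): skip — B and H already connected.
F–G (7): add — endpoints in different components.
G–H (10): skip — G and H already connected.
A–G (11): add — endpoints in different components.
D–G (12): skip — D and G already connected.
C–D (13): add — endpoints in different components.
C–E (15): add — endpoints in different components.
MST edge set: {F–H, D–H, B–F, F–G, A–G, C–D, C–E}.
Of the listed edges, {F–G, C–D, A–G} are in the MST → 3.

3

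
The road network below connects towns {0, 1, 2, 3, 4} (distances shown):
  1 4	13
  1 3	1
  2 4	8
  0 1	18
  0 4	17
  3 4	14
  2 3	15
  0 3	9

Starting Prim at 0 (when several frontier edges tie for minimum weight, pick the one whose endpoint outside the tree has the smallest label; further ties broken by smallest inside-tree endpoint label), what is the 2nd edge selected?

Prim, starting at 0.
Step 1: cheapest edge leaving the tree is 0 3 (9); add 3.
Step 2: cheapest edge leaving the tree is 1 3 (1); add 1.
Step 3: cheapest edge leaving the tree is 1 4 (13); add 4.
Step 4: cheapest edge leaving the tree is 2 4 (8); add 2.
The 2nd edge added is 1 3.

1-3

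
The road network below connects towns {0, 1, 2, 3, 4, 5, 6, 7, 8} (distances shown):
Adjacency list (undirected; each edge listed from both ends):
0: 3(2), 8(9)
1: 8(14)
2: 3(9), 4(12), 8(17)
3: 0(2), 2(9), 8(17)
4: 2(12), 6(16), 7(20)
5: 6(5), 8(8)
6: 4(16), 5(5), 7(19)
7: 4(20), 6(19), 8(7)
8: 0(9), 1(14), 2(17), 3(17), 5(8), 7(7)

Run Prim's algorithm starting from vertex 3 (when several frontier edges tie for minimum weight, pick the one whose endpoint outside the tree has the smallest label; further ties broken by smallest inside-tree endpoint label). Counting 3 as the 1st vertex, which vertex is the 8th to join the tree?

4

Grow the tree from 3 using Prim:
Step 1: frontier [0 3 2, 2 3 9, 3 8 17] → take 0 3 (2); add 0.
Step 2: frontier [0 8 9, 2 3 9, 3 8 17] → take 2 3 (9); add 2.
Step 3: frontier [0 8 9, 2 4 12, 2 8 17, 3 8 17] → take 0 8 (9); add 8.
Step 4: frontier [2 4 12, 7 8 7, 5 8 8, 1 8 14] → take 7 8 (7); add 7.
Step 5: frontier [2 4 12, 6 7 19, 4 7 20, 5 8 8, 1 8 14] → take 5 8 (8); add 5.
Step 6: frontier [2 4 12, 5 6 5, 6 7 19, 4 7 20, 1 8 14] → take 5 6 (5); add 6.
Step 7: frontier [2 4 12, 4 6 16, 4 7 20, 1 8 14] → take 2 4 (12); add 4.
Step 8: frontier [1 8 14] → take 1 8 (14); add 1.
Vertex order: 3, 0, 2, 8, 7, 5, 6, 4, 1. The 8th vertex is 4.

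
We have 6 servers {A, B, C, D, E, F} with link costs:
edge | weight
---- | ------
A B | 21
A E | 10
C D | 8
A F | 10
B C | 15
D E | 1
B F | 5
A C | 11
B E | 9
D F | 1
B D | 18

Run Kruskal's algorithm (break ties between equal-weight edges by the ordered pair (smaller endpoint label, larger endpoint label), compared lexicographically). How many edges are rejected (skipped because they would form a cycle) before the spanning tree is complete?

1

Sort edges by weight, then run Kruskal:
D E (1): add — endpoints in different components.
D F (1): add — endpoints in different components.
B F (5): add — endpoints in different components.
C D (8): add — endpoints in different components.
B E (9): skip — B and E already connected.
A E (10): add — endpoints in different components.
Edges rejected before the tree was complete: 1.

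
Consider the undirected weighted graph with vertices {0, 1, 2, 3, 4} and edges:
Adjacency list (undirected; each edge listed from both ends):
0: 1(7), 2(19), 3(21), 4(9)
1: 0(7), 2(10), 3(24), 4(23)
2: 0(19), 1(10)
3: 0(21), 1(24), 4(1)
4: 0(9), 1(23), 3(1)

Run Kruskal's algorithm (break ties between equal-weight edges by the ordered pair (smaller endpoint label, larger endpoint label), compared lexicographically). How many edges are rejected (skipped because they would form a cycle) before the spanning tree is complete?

Kruskal's algorithm — process edges by increasing weight (ties by edge label):
3—4 (1): add — endpoints in different components.
0—1 (7): add — endpoints in different components.
0—4 (9): add — endpoints in different components.
1—2 (10): add — endpoints in different components.
Edges rejected before the tree was complete: 0.

0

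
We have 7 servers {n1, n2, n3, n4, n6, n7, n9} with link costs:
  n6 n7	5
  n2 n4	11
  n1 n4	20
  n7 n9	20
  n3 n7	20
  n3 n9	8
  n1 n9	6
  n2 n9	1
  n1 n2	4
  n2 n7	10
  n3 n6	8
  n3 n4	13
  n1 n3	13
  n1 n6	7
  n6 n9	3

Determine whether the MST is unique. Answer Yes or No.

No

Sort edges by weight, then run Kruskal:
n2 n9 (1): add. Components now {n2,n9} {n1} {n6} {n7} {n3} {n4}
n6 n9 (3): add. Components now {n2,n6,n9} {n1} {n7} {n3} {n4}
n1 n2 (4): add. Components now {n1,n2,n6,n9} {n7} {n3} {n4}
n6 n7 (5): add. Components now {n1,n2,n6,n7,n9} {n3} {n4}
n1 n9 (6): skip — n9 and n1 already connected.
n1 n6 (7): skip — n1 and n6 already connected.
n3 n6 (8): add. Components now {n1,n2,n3,n6,n7,n9} {n4}
n3 n9 (8): skip — n9 and n3 already connected.
n2 n7 (10): skip — n2 and n7 already connected.
n2 n4 (11): add. Components now {n1,n2,n3,n4,n6,n7,n9}
Non-tree edge n3 n9 has weight 8, equal to the heaviest edge on its tree cycle — swapping gives another MST of the same weight. Not unique.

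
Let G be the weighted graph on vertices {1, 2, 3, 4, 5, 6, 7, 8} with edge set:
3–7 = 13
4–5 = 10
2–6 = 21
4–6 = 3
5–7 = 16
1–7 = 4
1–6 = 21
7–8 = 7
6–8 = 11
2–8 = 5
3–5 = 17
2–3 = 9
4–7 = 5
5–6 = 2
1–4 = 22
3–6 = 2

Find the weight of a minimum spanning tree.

Grow the tree from 3 using Prim:
Step 1: cheapest edge leaving the tree is 3–6 (2); add 6.
Step 2: cheapest edge leaving the tree is 5–6 (2); add 5.
Step 3: cheapest edge leaving the tree is 4–6 (3); add 4.
Step 4: cheapest edge leaving the tree is 4–7 (5); add 7.
Step 5: cheapest edge leaving the tree is 1–7 (4); add 1.
Step 6: cheapest edge leaving the tree is 7–8 (7); add 8.
Step 7: cheapest edge leaving the tree is 2–8 (5); add 2.
MST edges: 3–6, 5–6, 4–6, 4–7, 1–7, 7–8, 2–8; total weight 2+2+3+5+4+7+5 = 28.

28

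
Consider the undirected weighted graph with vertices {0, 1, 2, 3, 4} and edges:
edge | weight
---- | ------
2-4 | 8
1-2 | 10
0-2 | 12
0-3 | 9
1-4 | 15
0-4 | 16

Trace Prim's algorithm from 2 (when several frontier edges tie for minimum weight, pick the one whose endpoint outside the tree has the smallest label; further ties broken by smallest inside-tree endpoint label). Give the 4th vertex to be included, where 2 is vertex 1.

0

Grow the tree from 2 using Prim:
Step 1: frontier [2-4 8, 1-2 10, 0-2 12] → take 2-4 (8); add 4.
Step 2: frontier [1-2 10, 0-2 12, 1-4 15, 0-4 16] → take 1-2 (10); add 1.
Step 3: frontier [0-2 12, 0-4 16] → take 0-2 (12); add 0.
Step 4: frontier [0-3 9] → take 0-3 (9); add 3.
Vertex order: 2, 4, 1, 0, 3. The 4th vertex is 0.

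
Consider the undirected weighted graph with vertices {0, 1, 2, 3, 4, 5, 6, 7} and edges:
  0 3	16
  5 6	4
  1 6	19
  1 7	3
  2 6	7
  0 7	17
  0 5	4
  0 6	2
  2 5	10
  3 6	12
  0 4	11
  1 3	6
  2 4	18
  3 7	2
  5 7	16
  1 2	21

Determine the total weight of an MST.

41

Kruskal's algorithm — process edges by increasing weight (ties by edge label):
0 6 (2): add — endpoints in different components.
3 7 (2): add — endpoints in different components.
1 7 (3): add — endpoints in different components.
0 5 (4): add — endpoints in different components.
5 6 (4): skip — 5 and 6 already connected.
1 3 (6): skip — 1 and 3 already connected.
2 6 (7): add — endpoints in different components.
2 5 (10): skip — 2 and 5 already connected.
0 4 (11): add — endpoints in different components.
3 6 (12): add — endpoints in different components.
MST edges: 0 6, 3 7, 1 7, 0 5, 2 6, 0 4, 3 6; total weight 2+2+3+4+7+11+12 = 41.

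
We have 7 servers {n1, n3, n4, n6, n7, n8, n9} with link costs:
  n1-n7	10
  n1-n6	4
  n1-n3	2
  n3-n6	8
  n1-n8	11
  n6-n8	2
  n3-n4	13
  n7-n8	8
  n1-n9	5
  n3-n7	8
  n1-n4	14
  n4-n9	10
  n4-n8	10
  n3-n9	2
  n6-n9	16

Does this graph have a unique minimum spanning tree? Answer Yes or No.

Kruskal's algorithm — process edges by increasing weight (ties by edge label):
n1-n3 (2): add. Components now {n7} {n8} {n9} {n1,n3} {n4} {n6}
n3-n9 (2): add. Components now {n7} {n8} {n1,n3,n9} {n4} {n6}
n6-n8 (2): add. Components now {n7} {n6,n8} {n1,n3,n9} {n4}
n1-n6 (4): add. Components now {n7} {n1,n3,n6,n8,n9} {n4}
n1-n9 (5): skip — n9 and n1 already connected.
n3-n6 (8): skip — n3 and n6 already connected.
n3-n7 (8): add. Components now {n1,n3,n6,n7,n8,n9} {n4}
n7-n8 (8): skip — n7 and n8 already connected.
n1-n7 (10): skip — n7 and n1 already connected.
n4-n8 (10): add. Components now {n1,n3,n4,n6,n7,n8,n9}
Non-tree edge n7-n8 has weight 8, equal to the heaviest edge on its tree cycle — swapping gives another MST of the same weight. Not unique.

No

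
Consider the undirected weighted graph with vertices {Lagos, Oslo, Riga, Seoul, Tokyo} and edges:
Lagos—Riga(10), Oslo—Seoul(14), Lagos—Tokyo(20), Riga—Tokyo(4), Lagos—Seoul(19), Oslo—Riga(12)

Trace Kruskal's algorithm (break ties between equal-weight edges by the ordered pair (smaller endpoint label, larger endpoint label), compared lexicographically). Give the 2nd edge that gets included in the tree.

Lagos-Riga

Kruskal's algorithm — process edges by increasing weight (ties by edge label):
Riga—Tokyo (4): add — endpoints in different components.
Lagos—Riga (10): add — endpoints in different components.
Oslo—Riga (12): add — endpoints in different components.
Oslo—Seoul (14): add — endpoints in different components.
The 2nd edge added is Lagos—Riga.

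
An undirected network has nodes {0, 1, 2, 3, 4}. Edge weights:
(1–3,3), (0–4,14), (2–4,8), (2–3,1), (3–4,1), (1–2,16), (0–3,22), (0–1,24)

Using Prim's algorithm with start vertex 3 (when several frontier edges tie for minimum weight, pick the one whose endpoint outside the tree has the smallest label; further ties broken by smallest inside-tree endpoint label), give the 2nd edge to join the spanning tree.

Prim's algorithm from 3:
Step 1: frontier [2–3 1, 3–4 1, 1–3 3, 0–3 22] → take 2–3 (1); add 2.
Step 2: frontier [2–4 8, 1–2 16, 3–4 1, 1–3 3, 0–3 22] → take 3–4 (1); add 4.
Step 3: frontier [1–2 16, 1–3 3, 0–3 22, 0–4 14] → take 1–3 (3); add 1.
Step 4: frontier [0–1 24, 0–3 22, 0–4 14] → take 0–4 (14); add 0.
The 2nd edge added is 3–4.

3-4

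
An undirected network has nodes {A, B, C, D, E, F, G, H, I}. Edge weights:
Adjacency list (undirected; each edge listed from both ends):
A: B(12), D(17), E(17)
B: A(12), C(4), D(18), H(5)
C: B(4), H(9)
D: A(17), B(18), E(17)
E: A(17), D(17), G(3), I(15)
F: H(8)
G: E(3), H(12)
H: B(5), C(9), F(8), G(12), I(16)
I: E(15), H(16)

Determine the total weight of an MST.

Prim, starting at A.
Step 1: frontier [A–B 12, A–D 17, A–E 17] → take A–B (12); add B.
Step 2: frontier [A–D 17, A–E 17, B–C 4, B–H 5, B–D 18] → take B–C (4); add C.
Step 3: frontier [A–D 17, A–E 17, B–H 5, B–D 18, C–H 9] → take B–H (5); add H.
Step 4: frontier [A–D 17, A–E 17, B–D 18, F–H 8, G–H 12, H–I 16] → take F–H (8); add F.
Step 5: frontier [A–D 17, A–E 17, B–D 18, G–H 12, H–I 16] → take G–H (12); add G.
Step 6: frontier [A–D 17, A–E 17, B–D 18, E–G 3, H–I 16] → take E–G (3); add E.
Step 7: frontier [A–D 17, B–D 18, E–I 15, D–E 17, H–I 16] → take E–I (15); add I.
Step 8: frontier [A–D 17, B–D 18, D–E 17] → take A–D (17); add D.
MST edges: A–B, B–C, B–H, F–H, G–H, E–G, E–I, A–D; total weight 12+4+5+8+12+3+15+17 = 76.

76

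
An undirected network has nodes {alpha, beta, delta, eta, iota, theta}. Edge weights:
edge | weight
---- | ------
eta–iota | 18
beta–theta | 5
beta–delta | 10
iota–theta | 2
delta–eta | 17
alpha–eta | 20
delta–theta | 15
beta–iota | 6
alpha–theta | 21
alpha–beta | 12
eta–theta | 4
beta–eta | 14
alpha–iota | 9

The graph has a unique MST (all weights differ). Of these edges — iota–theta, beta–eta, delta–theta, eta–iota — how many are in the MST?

1

Sort edges by weight, then run Kruskal:
iota–theta (2): add. Components now {iota,theta} {delta} {beta} {eta} {alpha}
eta–theta (4): add. Components now {eta,iota,theta} {delta} {beta} {alpha}
beta–theta (5): add. Components now {beta,eta,iota,theta} {delta} {alpha}
beta–iota (6): skip — iota and beta already connected.
alpha–iota (9): add. Components now {alpha,beta,eta,iota,theta} {delta}
beta–delta (10): add. Components now {alpha,beta,delta,eta,iota,theta}
MST edge set: {iota–theta, eta–theta, beta–theta, alpha–iota, beta–delta}.
Of the listed edges, {iota–theta} are in the MST → 1.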